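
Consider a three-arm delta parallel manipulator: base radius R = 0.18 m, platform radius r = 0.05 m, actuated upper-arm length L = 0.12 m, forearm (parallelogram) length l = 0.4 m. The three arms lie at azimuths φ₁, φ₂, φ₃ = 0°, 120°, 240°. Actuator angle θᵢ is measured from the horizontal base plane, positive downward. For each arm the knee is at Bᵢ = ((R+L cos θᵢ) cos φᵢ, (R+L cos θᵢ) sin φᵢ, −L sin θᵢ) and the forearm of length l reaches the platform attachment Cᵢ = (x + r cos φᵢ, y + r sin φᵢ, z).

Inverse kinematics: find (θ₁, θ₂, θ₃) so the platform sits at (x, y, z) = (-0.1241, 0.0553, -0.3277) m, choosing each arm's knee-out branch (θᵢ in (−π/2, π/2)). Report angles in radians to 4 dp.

θ₁ = 0.9596, θ₂ = -0.3493, θ₃ = 0.2614

rotate P by −φ1: (-0.1241, 0.0553, -0.3277)
  A=0.2541, B=-0.3277, C=(l²−L²−A²−y'²−z²)/(2L)=-0.1226
  θ1 = atan2(B,A) + arccos(C/0.4147) = 0.9596
rotate P by −φ2: (0.1099, 0.0798, -0.3277)
  e−x'=0.0201;  (l²−L²−(e−x')²−y'²−z²)/2L = 0.1310
  √(A²+B²)=0.3283;  θ2 = -1.5097+1.1604 ≈ -0.3493
rotate P by −φ3: (0.0142, -0.1351, -0.3277)
  A cos θ + B sin θ = C:  0.1158·cos θ + -0.3277·sin θ = 0.0272
  √(A²+B²)=0.3476;  θ3 = -1.2310+1.4924 ≈ 0.2614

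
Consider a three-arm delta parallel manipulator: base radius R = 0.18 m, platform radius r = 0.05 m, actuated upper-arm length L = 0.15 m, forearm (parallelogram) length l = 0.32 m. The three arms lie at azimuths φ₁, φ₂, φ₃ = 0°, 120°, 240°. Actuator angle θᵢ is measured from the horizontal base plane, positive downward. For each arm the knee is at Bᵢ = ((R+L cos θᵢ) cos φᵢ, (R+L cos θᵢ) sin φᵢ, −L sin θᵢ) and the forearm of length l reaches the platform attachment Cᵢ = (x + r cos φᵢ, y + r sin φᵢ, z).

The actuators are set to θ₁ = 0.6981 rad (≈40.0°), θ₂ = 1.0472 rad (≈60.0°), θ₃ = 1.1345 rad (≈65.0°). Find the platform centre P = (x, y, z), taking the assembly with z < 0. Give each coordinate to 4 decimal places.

arm 1 at φ=0.0°: ρ1 = 0.2449;  centre 1 = (0.2449, 0.0000, -0.0964)
arm 2 at φ=120.0°: ρ2 = 0.2050;  centre 2 = (-0.1025, 0.1775, -0.1299)
centre 3 = (0.1934·cos240.0°, 0.1934·sin240.0°, -0.1359) = (-0.0967, -0.1675, -0.1359)
subtract pairs → two planes through P
linear system: -0.6948x+0.3551y = -0.0104−-0.0670z; -0.6832x+-0.3350y = -0.0134−-0.0791z
Cramer: x(z) = 0.0173-0.1063z;  y(z) = 0.0047-0.0193z
quadratic in z: (1.0117)z²+(0.2410)z+(-0.0413)=0, √Δ=0.4745 → z ∈ {-0.3536, 0.1154}; z = -0.3536 (taking z<0)
x = 0.0549, y = 0.0115

(0.0549, 0.0115, -0.3536)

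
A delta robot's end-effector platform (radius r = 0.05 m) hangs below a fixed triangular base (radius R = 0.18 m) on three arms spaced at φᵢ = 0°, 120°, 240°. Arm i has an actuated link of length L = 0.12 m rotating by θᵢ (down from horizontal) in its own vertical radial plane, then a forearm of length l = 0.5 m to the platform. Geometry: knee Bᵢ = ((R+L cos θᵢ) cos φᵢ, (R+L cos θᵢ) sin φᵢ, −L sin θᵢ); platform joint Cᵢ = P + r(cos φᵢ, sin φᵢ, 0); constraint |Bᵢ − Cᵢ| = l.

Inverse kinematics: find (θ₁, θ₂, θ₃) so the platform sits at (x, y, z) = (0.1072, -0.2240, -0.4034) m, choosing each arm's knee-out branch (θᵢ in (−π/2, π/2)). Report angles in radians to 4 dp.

θ₁ = -0.1742, θ₂ = 1.3091, θ₃ = -0.3494

φ1=0.0° → target in arm frame (0.1072, -0.2240)
  A cos θ + B sin θ = C:  0.0228·cos θ + -0.4034·sin θ = 0.0924
  γ=atan2(-0.4034,0.0228)=-1.5143;  ψ=arccos(0.2287)=1.3401;  θ1=γ+ψ≈-0.1742
rotate P by −φ2: (-0.2476, 0.0192, -0.4034)
  e−x'=0.3776;  (l²−L²−(e−x')²−y'²−z²)/2L = -0.2920
  γ=atan2(-0.4034,0.3776)=-0.8184;  ψ=arccos(-0.5284)=2.1275;  θ2=γ+ψ≈1.3091
φ3=240.0° → target in arm frame (0.1404, 0.2048)
  A=-0.0104, B=-0.4034, C=(l²−L²−A²−y'²−z²)/(2L)=0.1283
  γ=atan2(-0.4034,-0.0104)=-1.5965;  ψ=arccos(0.3180)=1.2471;  θ3=γ+ψ≈-0.3494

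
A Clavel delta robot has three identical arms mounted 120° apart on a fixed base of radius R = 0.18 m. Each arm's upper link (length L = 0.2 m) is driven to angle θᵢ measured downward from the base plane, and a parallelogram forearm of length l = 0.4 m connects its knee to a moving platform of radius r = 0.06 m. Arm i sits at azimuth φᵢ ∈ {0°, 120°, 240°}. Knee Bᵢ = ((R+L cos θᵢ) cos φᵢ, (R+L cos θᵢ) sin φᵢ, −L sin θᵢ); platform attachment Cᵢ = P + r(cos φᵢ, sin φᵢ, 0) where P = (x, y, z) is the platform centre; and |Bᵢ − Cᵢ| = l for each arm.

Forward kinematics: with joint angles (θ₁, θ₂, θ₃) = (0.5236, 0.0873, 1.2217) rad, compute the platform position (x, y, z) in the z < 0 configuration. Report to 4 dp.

(0.0374, 0.1775, -0.3512)

S1 = (0.2932·cos0.0°, 0.2932·sin0.0°, -0.1000) = (0.2932, 0.0000, -0.1000)
arm 2 at φ=120.0°: e+L cos θ2 = 0.3192;  S2 = (-0.1596, 0.2765, -0.0174)
S3 = (0.1884·cos240.0°, 0.1884·sin240.0°, -0.1879) = (-0.0942, -0.1632, -0.1879)
eliminate P² terms by subtracting sphere 1 from 2 and 3
plane₁₂: -0.9056x+0.5529y+0.1651z = 0.0062
Cramer: x(z) = 0.0164-0.0599z;  y(z) = 0.0381-0.3967z
into |P−S₁|² = l²: 1.1610z² + 0.2029z + -0.0719 = 0;  Δ = 0.3752;  z = -0.3512 or 0.1764 → z<0 root = -0.3512
x = 0.0374, y = 0.1775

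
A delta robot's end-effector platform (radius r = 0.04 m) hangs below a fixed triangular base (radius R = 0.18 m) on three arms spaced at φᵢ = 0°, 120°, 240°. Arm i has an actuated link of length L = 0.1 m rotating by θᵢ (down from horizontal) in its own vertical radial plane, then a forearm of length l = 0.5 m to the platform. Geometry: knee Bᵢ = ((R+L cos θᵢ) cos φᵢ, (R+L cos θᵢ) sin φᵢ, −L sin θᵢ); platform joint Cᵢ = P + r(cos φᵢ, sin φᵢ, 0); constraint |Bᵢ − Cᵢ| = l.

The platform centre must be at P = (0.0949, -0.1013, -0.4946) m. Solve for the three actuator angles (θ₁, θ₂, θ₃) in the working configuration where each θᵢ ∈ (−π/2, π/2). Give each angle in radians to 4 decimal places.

θ₁ = 0.2622, θ₂ = 1.3095, θ₃ = 0.5239

rotate P by −φ1: (0.0949, -0.1013, -0.4946)
  A=0.0451, B=-0.4946, C=(l²−L²−A²−y'²−z²)/(2L)=-0.0846
  θ1 = atan2(B,A) + arccos(C/0.4967) = 0.2622
arm 2 (φ=120.0°): x'=-0.1352, y'=-0.0315
  A cos θ + B sin θ = C:  0.2752·cos θ + -0.4946·sin θ = -0.4067
  θ2 = atan2(B,A) + arccos(C/0.5660) = 1.3095
φ3=240.0° → target in arm frame (0.0403, 0.1328)
  A cos θ + B sin θ = C:  0.0997·cos θ + -0.4946·sin θ = -0.1611
  γ=atan2(-0.4946,0.0997)=-1.3718;  ψ=arccos(-0.3193)=1.8958;  θ3=γ+ψ≈0.5239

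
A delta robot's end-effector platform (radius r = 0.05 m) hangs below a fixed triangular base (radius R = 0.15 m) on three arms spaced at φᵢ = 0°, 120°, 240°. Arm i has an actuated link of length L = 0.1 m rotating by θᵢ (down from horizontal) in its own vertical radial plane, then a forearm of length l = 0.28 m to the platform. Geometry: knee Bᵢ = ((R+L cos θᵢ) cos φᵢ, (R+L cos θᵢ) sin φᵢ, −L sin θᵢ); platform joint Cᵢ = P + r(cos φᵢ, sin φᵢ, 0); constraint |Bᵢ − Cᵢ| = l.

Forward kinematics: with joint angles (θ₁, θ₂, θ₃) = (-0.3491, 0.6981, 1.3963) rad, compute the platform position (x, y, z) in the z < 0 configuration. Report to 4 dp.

arm 1 at φ=0.0°: ρ1 = 0.1940;  centre 1 = (0.1940, 0.0000, 0.0342)
centre 2 = (0.1766·cos120.0°, 0.1766·sin120.0°, -0.0643) = (-0.0883, 0.1529, -0.0643)
φ3=240.0°: virtual centre (-0.0587, -0.1016, -0.0985), radius l
eliminate P² terms by subtracting sphere 1 from 2 and 3
[-0.5645 0.3059 -0.1970]·P = -0.0035;  [-0.5053 -0.2033 -0.2654]·P = -0.0153
det = 0.2693;  x = 0.0200+-0.4501z,  y = 0.0256+-0.1867z
quadratic in z: (1.2374)z²+(0.0786)z+(-0.0463)=0, √Δ=0.4852 → z ∈ {-0.2278, 0.1643}; z = -0.2278 (taking z<0)
x = 0.1226, y = 0.0681

(0.1226, 0.0681, -0.2278)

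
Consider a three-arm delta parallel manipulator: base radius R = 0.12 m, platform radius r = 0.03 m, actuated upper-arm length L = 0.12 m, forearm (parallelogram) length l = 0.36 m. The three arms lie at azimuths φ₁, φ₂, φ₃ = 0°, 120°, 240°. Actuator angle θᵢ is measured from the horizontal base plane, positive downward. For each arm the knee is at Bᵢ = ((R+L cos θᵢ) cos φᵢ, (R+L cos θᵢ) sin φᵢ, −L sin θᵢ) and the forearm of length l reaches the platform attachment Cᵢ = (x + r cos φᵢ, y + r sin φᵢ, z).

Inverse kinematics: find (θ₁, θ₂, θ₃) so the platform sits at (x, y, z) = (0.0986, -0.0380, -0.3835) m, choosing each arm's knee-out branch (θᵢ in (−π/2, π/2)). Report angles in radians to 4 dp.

arm 1 (φ=0.0°): x'=0.0986, y'=-0.0380
  A=-0.0086, B=-0.3835, C=(l²−L²−A²−y'²−z²)/(2L)=-0.1391
  √(A²+B²)=0.3836;  θ1 = -1.5932+1.9419 ≈ 0.3487
rotate P by −φ2: (-0.0822, -0.0664, -0.3835)
  A cos θ + B sin θ = C:  0.1722·cos θ + -0.3835·sin θ = -0.2747
  γ=atan2(-0.3835,0.1722)=-1.1487;  ψ=arccos(-0.6535)=2.2830;  θ2=γ+ψ≈1.1343
arm 3 (φ=240.0°): x'=-0.0164, y'=0.1044
  A=0.1064, B=-0.3835, C=(l²−L²−A²−y'²−z²)/(2L)=-0.2254
  γ=atan2(-0.3835,0.1064)=-1.3002;  ψ=arccos(-0.5663)=2.1728;  θ3=γ+ψ≈0.8726

θ₁ = 0.3487, θ₂ = 1.1343, θ₃ = 0.8726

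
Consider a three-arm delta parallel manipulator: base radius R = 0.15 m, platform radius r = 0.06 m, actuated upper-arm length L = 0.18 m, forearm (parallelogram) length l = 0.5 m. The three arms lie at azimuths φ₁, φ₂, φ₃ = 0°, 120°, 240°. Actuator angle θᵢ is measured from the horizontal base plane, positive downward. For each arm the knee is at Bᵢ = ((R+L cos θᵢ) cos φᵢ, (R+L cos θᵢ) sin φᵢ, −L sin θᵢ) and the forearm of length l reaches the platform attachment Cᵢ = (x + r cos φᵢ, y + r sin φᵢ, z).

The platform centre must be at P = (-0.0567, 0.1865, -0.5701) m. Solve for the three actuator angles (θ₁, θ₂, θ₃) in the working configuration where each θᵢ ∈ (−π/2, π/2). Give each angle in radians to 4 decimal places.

arm 1 (φ=0.0°): x'=-0.0567, y'=0.1865
  A=0.1467, B=-0.5701, C=(l²−L²−A²−y'²−z²)/(2L)=-0.4548
  γ=atan2(-0.5701,0.1467)=-1.3189;  ψ=arccos(-0.7725)=2.4536;  θ1=γ+ψ≈1.1347
φ2=120.0° → target in arm frame (0.1899, -0.0441)
  A cos θ + B sin θ = C:  -0.0999·cos θ + -0.5701·sin θ = -0.3315
  √(A²+B²)=0.5788;  θ2 = -1.7442+2.1806 ≈ 0.4364
rotate P by −φ3: (-0.1332, -0.1424, -0.5701)
  e−x'=0.2232;  (l²−L²−(e−x')²−y'²−z²)/2L = -0.4930
  γ=atan2(-0.5701,0.2232)=-1.1977;  ψ=arccos(-0.8053)=2.5069;  θ3=γ+ψ≈1.3092

θ₁ = 1.1347, θ₂ = 0.4364, θ₃ = 1.3092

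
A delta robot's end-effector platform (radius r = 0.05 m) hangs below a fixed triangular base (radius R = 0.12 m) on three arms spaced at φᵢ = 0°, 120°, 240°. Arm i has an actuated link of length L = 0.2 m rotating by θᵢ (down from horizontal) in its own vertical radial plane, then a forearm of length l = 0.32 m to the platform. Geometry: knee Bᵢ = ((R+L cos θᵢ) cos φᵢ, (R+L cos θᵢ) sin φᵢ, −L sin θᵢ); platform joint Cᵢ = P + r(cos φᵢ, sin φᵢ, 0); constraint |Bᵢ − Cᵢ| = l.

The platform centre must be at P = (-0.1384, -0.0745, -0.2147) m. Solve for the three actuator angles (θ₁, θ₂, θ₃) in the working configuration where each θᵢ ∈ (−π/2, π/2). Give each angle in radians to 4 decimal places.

θ₁ = 1.0470, θ₂ = 0.4367, θ₃ = -0.3490

φ1=0.0° → target in arm frame (-0.1384, -0.0745)
  e−x'=0.2084;  (l²−L²−(e−x')²−y'²−z²)/2L = -0.0817
  θ1 = atan2(B,A) + arccos(C/0.2992) = 1.0470
rotate P by −φ2: (0.0047, 0.1571, -0.2147)
  e−x'=0.0653;  (l²−L²−(e−x')²−y'²−z²)/2L = -0.0316
  γ=atan2(-0.2147,0.0653)=-1.2755;  ψ=arccos(-0.1409)=1.7121;  θ2=γ+ψ≈0.4367
rotate P by −φ3: (0.1337, -0.0826, -0.2147)
  e−x'=-0.0637;  (l²−L²−(e−x')²−y'²−z²)/2L = 0.0135
  θ3 = atan2(B,A) + arccos(C/0.2240) = -0.3490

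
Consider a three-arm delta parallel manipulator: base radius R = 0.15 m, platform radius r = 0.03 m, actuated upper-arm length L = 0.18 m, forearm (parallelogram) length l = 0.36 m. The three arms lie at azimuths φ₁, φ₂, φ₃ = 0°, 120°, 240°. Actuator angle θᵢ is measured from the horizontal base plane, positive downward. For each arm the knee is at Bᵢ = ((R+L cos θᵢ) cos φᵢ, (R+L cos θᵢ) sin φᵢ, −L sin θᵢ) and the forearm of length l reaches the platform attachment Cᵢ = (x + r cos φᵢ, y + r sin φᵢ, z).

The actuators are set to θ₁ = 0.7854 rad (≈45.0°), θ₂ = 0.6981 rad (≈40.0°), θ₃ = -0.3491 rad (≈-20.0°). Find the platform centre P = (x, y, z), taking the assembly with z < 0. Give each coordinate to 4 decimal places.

(-0.0720, -0.1022, -0.2584)

arm 1 at φ=0.0°: (R−r)+L cos θ1 = 0.2473;  S1 = (0.2473, 0.0000, -0.1273)
S2 = (0.2579·cos120.0°, 0.2579·sin120.0°, -0.1157) = (-0.1289, 0.2233, -0.1157)
arm 3 at φ=240.0°: (R−r)+L cos θ3 = 0.2891;  S3 = (-0.1446, -0.2504, 0.0616)
|S₂|²−|S₁|² = 0.0025;  |S₃|²−|S₁|² = 0.0100
linear system: -0.7524x+0.4467y = 0.0025−0.0232z; -0.7837x+-0.5008y = 0.0100−0.3777z
Cramer: x(z) = -0.0079+0.2481z;  y(z) = -0.0077+0.3660z
sphere 1 gives Az²+Bz+C=0 with A=1.1955, B=0.1223, C=-0.0482;  B²−4AC=0.2455;  roots -0.2584, 0.1561;  negative root z = -0.2584
x = -0.0720, y = -0.1022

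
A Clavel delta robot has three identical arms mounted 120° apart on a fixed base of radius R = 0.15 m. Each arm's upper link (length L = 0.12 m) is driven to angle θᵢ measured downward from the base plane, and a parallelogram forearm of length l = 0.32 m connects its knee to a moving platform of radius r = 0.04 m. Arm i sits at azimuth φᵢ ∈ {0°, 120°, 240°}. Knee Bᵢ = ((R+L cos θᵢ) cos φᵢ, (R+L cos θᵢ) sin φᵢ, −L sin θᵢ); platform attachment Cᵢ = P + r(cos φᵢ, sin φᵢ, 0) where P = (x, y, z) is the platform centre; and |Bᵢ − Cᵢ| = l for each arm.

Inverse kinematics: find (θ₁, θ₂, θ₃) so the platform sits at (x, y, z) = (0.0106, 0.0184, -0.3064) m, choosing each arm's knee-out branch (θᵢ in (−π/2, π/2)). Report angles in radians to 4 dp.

θ₁ = 0.5235, θ₂ = 0.5233, θ₃ = 0.6977

arm 1 (φ=0.0°): x'=0.0106, y'=0.0184
  e−x'=0.0994;  (l²−L²−(e−x')²−y'²−z²)/2L = -0.0671
  γ=atan2(-0.3064,0.0994)=-1.2571;  ψ=arccos(-0.2083)=1.7806;  θ1=γ+ψ≈0.5235
φ2=120.0° → target in arm frame (0.0106, -0.0184)
  e−x'=0.0994;  (l²−L²−(e−x')²−y'²−z²)/2L = -0.0671
  √(A²+B²)=0.3221;  θ2 = -1.2572+1.7805 ≈ 0.5233
φ3=240.0° → target in arm frame (-0.0212, 0.0000)
  A cos θ + B sin θ = C:  0.1312·cos θ + -0.3064·sin θ = -0.0963
  √(A²+B²)=0.3333;  θ3 = -1.1661+1.8638 ≈ 0.6977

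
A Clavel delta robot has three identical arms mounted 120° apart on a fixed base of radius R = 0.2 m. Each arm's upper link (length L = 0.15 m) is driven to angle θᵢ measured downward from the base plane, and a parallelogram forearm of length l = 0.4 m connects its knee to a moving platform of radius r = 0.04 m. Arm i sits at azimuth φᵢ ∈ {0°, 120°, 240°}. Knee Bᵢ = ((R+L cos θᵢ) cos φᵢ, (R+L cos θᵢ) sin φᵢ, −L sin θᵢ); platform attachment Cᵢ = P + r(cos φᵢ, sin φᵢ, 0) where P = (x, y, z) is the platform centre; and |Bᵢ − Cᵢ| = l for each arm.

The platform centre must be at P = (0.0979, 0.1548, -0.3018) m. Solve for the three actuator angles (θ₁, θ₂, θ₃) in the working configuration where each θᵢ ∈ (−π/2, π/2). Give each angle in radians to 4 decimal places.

θ₁ = 0.0004, θ₂ = 0.0871, θ₃ = 1.3963

rotate P by −φ1: (0.0979, 0.1548, -0.3018)
  A cos θ + B sin θ = C:  0.0621·cos θ + -0.3018·sin θ = 0.0620
  γ=atan2(-0.3018,0.0621)=-1.3679;  ψ=arccos(0.2012)=1.3682;  θ1=γ+ψ≈0.0004
arm 2 (φ=120.0°): x'=0.0851, y'=-0.1622
  e−x'=0.0749;  (l²−L²−(e−x')²−y'²−z²)/2L = 0.0483
  θ2 = atan2(B,A) + arccos(C/0.3110) = 0.0871
rotate P by −φ3: (-0.1830, 0.0074, -0.3018)
  A=0.3430, B=-0.3018, C=(l²−L²−A²−y'²−z²)/(2L)=-0.2376
  γ=atan2(-0.3018,0.3430)=-0.7216;  ψ=arccos(-0.5202)=2.1178;  θ3=γ+ψ≈1.3963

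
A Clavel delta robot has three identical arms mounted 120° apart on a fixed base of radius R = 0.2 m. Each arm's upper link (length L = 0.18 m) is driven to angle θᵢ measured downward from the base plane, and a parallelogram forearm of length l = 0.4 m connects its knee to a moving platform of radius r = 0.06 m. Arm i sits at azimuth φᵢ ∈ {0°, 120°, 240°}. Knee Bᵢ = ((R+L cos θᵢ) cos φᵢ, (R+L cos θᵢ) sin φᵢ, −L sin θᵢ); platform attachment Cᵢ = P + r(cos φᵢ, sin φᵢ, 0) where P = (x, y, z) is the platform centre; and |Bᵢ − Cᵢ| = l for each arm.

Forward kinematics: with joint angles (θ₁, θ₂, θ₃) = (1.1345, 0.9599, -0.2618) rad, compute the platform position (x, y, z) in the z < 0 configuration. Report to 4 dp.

arm 1 at φ=0.0°: (R−r)+L cos θ1 = 0.2161;  O1 = (0.2161, 0.0000, -0.1631)
O2 = (0.2432·cos120.0°, 0.2432·sin120.0°, -0.1474) = (-0.1216, 0.2107, -0.1474)
φ3=240.0°: virtual centre (-0.1569, -0.2718, 0.0466), radius l
subtract pairs → two planes through P
[-0.6754 0.4213 0.0314]·P = 0.0076;  [-0.7460 -0.5436 0.4195]·P = 0.0274
Cramer: x(z) = -0.0230+0.2844z;  y(z) = -0.0188+0.3813z
quadratic in z: (1.2263)z²+(0.1760)z+(-0.0759)=0, √Δ=0.6350 → z ∈ {-0.3306, 0.1871}; z = -0.3306 (taking z<0)
x = -0.1170, y = -0.1449

(-0.1170, -0.1449, -0.3306)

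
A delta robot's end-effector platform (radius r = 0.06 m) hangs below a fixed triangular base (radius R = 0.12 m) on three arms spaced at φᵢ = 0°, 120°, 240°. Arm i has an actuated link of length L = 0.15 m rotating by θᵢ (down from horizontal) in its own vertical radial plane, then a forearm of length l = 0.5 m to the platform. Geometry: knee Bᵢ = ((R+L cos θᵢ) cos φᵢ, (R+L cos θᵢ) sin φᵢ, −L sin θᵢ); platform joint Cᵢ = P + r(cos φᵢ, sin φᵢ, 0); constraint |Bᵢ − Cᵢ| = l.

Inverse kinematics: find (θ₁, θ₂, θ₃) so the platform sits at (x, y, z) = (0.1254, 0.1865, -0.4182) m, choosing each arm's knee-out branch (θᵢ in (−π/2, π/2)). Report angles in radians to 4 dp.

arm 1 (φ=0.0°): x'=0.1254, y'=0.1865
  A cos θ + B sin θ = C:  -0.0654·cos θ + -0.4182·sin θ = 0.0452
  γ=atan2(-0.4182,-0.0654)=-1.7259;  ψ=arccos(0.1067)=1.4639;  θ1=γ+ψ≈-0.2620
arm 2 (φ=120.0°): x'=0.0988, y'=-0.2018
  e−x'=-0.0388;  (l²−L²−(e−x')²−y'²−z²)/2L = 0.0345
  γ=atan2(-0.4182,-0.0388)=-1.6633;  ψ=arccos(0.0822)=1.4885;  θ2=γ+ψ≈-0.1749
φ3=240.0° → target in arm frame (-0.2242, 0.0153)
  A=0.2842, B=-0.4182, C=(l²−L²−A²−y'²−z²)/(2L)=-0.0947
  √(A²+B²)=0.5056;  θ3 = -0.9739+1.7592 ≈ 0.7853

θ₁ = -0.2620, θ₂ = -0.1749, θ₃ = 0.7853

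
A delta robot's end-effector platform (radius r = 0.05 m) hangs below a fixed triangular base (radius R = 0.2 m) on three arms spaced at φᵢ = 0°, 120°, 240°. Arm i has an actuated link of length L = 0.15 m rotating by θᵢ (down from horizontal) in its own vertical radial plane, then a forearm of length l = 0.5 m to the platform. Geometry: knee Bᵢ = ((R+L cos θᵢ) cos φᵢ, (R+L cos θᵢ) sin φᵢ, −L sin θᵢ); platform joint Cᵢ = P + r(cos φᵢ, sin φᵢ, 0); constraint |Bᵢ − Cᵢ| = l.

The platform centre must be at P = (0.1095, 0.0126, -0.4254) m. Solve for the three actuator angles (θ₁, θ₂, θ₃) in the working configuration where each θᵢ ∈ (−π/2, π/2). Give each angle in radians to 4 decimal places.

θ₁ = -0.2615, θ₂ = 0.4366, θ₃ = 0.5238

arm 1 (φ=0.0°): x'=0.1095, y'=0.0126
  A=0.0405, B=-0.4254, C=(l²−L²−A²−y'²−z²)/(2L)=0.1491
  θ1 = atan2(B,A) + arccos(C/0.4273) = -0.2615
φ2=120.0° → target in arm frame (-0.0438, -0.1011)
  e−x'=0.1938;  (l²−L²−(e−x')²−y'²−z²)/2L = -0.0042
  θ2 = atan2(B,A) + arccos(C/0.4675) = 0.4366
arm 3 (φ=240.0°): x'=-0.0657, y'=0.0885
  e−x'=0.2157;  (l²−L²−(e−x')²−y'²−z²)/2L = -0.0260
  θ3 = atan2(B,A) + arccos(C/0.4769) = 0.5238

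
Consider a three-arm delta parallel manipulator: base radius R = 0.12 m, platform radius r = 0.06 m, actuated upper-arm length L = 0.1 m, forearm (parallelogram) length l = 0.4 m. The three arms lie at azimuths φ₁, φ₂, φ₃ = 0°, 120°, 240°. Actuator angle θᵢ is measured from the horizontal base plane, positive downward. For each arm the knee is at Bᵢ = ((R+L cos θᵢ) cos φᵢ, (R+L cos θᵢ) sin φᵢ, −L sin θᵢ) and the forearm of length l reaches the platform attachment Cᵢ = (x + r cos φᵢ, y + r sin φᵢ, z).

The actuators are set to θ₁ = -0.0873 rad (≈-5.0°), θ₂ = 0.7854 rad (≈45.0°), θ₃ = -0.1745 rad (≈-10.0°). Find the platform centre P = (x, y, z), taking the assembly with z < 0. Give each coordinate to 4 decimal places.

(0.0652, -0.1353, -0.3557)

arm 1 at φ=0.0°: ρ1 = 0.1596;  centre 1 = (0.1596, 0.0000, 0.0087)
centre 2 = (0.1307·cos120.0°, 0.1307·sin120.0°, -0.0707) = (-0.0654, 0.1132, -0.0707)
centre 3 = (0.1585·cos240.0°, 0.1585·sin240.0°, 0.0174) = (-0.0792, -0.1372, 0.0174)
subtract pairs → two planes through P
[-0.4499 0.2264 -0.1589]·P = -0.0035;  [-0.4777 -0.2745 0.0173]·P = -0.0001
det = 0.2317;  x = 0.0042+-0.1713z,  y = -0.0069+0.3612z
sphere 1 gives Az²+Bz+C=0 with A=1.1598, B=0.0308, C=-0.1357;  B²−4AC=0.6306;  roots -0.3557, 0.3291;  negative root z = -0.3557
x = 0.0652, y = -0.1353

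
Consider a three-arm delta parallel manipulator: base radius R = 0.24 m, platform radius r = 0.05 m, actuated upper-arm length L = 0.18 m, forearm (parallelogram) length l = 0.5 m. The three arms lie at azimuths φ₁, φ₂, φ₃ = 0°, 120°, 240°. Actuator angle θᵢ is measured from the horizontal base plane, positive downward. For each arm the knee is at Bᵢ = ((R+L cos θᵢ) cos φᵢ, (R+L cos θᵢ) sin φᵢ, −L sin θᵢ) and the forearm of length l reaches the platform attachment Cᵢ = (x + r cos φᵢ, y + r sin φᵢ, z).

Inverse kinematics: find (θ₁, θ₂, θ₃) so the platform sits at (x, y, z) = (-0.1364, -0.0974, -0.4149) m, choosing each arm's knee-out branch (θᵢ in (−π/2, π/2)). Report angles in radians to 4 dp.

θ₁ = 1.0470, θ₂ = 0.6108, θ₃ = -0.1747

φ1=0.0° → target in arm frame (-0.1364, -0.0974)
  A=0.3264, B=-0.4149, C=(l²−L²−A²−y'²−z²)/(2L)=-0.1960
  γ=atan2(-0.4149,0.3264)=-0.9042;  ψ=arccos(-0.3713)=1.9512;  θ1=γ+ψ≈1.0470
φ2=120.0° → target in arm frame (-0.0162, 0.1668)
  A cos θ + B sin θ = C:  0.2062·cos θ + -0.4149·sin θ = -0.0691
  γ=atan2(-0.4149,0.2062)=-1.1097;  ψ=arccos(-0.1491)=1.7205;  θ2=γ+ψ≈0.6108
rotate P by −φ3: (0.1526, -0.0694, -0.4149)
  A cos θ + B sin θ = C:  0.0374·cos θ + -0.4149·sin θ = 0.1090
  γ=atan2(-0.4149,0.0374)=-1.4808;  ψ=arccos(0.2616)=1.3061;  θ3=γ+ψ≈-0.1747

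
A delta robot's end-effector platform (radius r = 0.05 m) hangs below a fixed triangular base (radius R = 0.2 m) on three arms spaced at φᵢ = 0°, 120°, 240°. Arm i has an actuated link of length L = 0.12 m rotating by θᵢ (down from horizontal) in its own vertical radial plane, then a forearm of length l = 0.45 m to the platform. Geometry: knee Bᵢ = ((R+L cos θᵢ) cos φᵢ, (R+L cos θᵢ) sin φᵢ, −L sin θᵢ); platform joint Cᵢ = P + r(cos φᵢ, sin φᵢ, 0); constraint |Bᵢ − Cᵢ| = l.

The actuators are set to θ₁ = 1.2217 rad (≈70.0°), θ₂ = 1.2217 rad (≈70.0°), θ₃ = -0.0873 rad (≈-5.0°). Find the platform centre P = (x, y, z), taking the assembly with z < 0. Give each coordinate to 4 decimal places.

centre 1 = (0.1910·cos0.0°, 0.1910·sin0.0°, -0.1128) = (0.1910, 0.0000, -0.1128)
arm 2 at φ=120.0°: (R−r)+L cos θ2 = 0.1910;  centre 2 = (-0.0955, 0.1655, -0.1128)
arm 3 at φ=240.0°: (R−r)+L cos θ3 = 0.2695;  centre 3 = (-0.1348, -0.2334, 0.0105)
|centre ₂|²−|centre ₁|² = 0.0000;  |centre ₃|²−|centre ₁|² = 0.0235
plane₁₂: -0.5731x+0.3309y+0.0000z = 0.0000
Cramer: x(z) = -0.0161+0.1688z;  y(z) = -0.0279+0.2923z
sphere 1 gives Az²+Bz+C=0 with A=1.1139, B=0.1393, C=-0.1461;  B²−4AC=0.6703;  roots -0.4300, 0.3050;  negative root z = -0.4300
x = -0.0887, y = -0.1536

(-0.0887, -0.1536, -0.4300)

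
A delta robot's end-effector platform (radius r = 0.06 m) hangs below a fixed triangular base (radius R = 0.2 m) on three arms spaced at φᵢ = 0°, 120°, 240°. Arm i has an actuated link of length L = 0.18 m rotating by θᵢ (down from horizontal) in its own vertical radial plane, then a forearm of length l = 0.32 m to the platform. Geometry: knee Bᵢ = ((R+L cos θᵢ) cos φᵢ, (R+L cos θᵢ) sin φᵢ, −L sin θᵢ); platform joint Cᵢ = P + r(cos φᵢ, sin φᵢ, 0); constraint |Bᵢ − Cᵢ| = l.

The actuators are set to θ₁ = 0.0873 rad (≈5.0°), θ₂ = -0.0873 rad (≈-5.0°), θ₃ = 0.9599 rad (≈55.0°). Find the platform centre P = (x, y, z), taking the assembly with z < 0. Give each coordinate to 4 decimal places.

φ1=0.0°: virtual centre (0.3193, 0.0000, -0.0157), radius l
O2 = (0.3193·cos120.0°, 0.3193·sin120.0°, 0.0157) = (-0.1597, 0.2765, 0.0157)
O3 = (0.2432·cos240.0°, 0.2432·sin240.0°, -0.1474) = (-0.1216, -0.2107, -0.1474)
subtract pairs → two planes through P
linear system: -0.9579x+0.5531y = 0.0000−0.0628z; -0.8819x+-0.4213y = -0.0213−-0.2635z
det = 0.8913;  x = 0.0132+-0.1338z,  y = 0.0229+-0.3453z
quadratic in z: (1.1371)z²+(0.0975)z+(-0.0079)=0, √Δ=0.2135 → z ∈ {-0.1368, 0.0510}; z = -0.1368 (taking z<0)
x = 0.0315, y = 0.0701

(0.0315, 0.0701, -0.1368)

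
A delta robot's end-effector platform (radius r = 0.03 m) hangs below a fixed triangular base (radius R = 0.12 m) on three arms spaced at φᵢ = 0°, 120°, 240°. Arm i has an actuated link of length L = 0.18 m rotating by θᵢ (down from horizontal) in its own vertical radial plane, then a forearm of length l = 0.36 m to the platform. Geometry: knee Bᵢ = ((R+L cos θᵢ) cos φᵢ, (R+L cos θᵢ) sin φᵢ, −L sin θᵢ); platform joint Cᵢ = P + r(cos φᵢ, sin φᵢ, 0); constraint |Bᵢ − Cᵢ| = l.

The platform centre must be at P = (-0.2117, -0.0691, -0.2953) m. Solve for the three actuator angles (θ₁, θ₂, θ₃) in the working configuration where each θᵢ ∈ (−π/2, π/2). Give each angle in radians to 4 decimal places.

θ₁ = 1.3960, θ₂ = 0.5233, θ₃ = -0.0874

rotate P by −φ1: (-0.2117, -0.0691, -0.2953)
  e−x'=0.3017;  (l²−L²−(e−x')²−y'²−z²)/2L = -0.2383
  √(A²+B²)=0.4222;  θ1 = -0.7747+2.1707 ≈ 1.3960
rotate P by −φ2: (0.0460, 0.2179, -0.2953)
  e−x'=0.0440;  (l²−L²−(e−x')²−y'²−z²)/2L = -0.1095
  √(A²+B²)=0.2986;  θ2 = -1.4229+1.9462 ≈ 0.5233
rotate P by −φ3: (0.1657, -0.1488, -0.2953)
  A cos θ + B sin θ = C:  -0.0757·cos θ + -0.2953·sin θ = -0.0496
  √(A²+B²)=0.3048;  θ3 = -1.8217+1.7343 ≈ -0.0874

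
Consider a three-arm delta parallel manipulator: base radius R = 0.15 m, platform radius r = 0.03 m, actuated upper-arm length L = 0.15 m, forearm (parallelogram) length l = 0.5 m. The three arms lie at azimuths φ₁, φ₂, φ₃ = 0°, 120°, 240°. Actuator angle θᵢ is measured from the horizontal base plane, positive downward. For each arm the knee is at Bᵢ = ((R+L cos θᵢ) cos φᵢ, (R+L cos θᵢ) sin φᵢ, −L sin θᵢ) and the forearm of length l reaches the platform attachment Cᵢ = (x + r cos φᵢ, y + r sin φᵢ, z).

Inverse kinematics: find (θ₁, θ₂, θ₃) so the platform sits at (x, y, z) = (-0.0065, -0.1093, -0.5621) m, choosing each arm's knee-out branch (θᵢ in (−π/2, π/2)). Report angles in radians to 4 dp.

θ₁ = 0.9602, θ₂ = 1.2218, θ₃ = 0.6113

φ1=0.0° → target in arm frame (-0.0065, -0.1093)
  e−x'=0.1265;  (l²−L²−(e−x')²−y'²−z²)/2L = -0.3880
  θ1 = atan2(B,A) + arccos(C/0.5762) = 0.9602
rotate P by −φ2: (-0.0914, 0.0603, -0.5621)
  A cos θ + B sin θ = C:  0.2114·cos θ + -0.5621·sin θ = -0.4559
  γ=atan2(-0.5621,0.2114)=-1.2111;  ψ=arccos(-0.7592)=2.4329;  θ2=γ+ψ≈1.2218
φ3=240.0° → target in arm frame (0.0979, 0.0490)
  A=0.0221, B=-0.5621, C=(l²−L²−A²−y'²−z²)/(2L)=-0.3045
  θ3 = atan2(B,A) + arccos(C/0.5625) = 0.6113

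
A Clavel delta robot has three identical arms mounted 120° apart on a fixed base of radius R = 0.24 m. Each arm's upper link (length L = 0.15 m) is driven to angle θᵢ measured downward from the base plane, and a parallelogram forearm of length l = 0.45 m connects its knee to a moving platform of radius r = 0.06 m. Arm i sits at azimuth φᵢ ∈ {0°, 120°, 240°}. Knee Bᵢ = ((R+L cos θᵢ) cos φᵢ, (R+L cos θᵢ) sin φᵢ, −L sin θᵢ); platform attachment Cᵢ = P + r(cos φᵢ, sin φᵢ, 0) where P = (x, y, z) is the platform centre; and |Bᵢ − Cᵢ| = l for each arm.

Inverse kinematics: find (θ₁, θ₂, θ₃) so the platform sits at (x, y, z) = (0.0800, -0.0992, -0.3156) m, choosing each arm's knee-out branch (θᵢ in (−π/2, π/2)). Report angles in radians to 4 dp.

φ1=0.0° → target in arm frame (0.0800, -0.0992)
  A=0.1000, B=-0.3156, C=(l²−L²−A²−y'²−z²)/(2L)=0.2019
  θ1 = atan2(B,A) + arccos(C/0.3311) = -0.3488
rotate P by −φ2: (-0.1259, -0.0197, -0.3156)
  e−x'=0.3059;  (l²−L²−(e−x')²−y'²−z²)/2L = -0.0452
  √(A²+B²)=0.4395;  θ2 = -0.8010+1.6739 ≈ 0.8729
rotate P by −φ3: (0.0459, 0.1189, -0.3156)
  A=0.1341, B=-0.3156, C=(l²−L²−A²−y'²−z²)/(2L)=0.1609
  θ3 = atan2(B,A) + arccos(C/0.3429) = -0.0868

θ₁ = -0.3488, θ₂ = 0.8729, θ₃ = -0.0868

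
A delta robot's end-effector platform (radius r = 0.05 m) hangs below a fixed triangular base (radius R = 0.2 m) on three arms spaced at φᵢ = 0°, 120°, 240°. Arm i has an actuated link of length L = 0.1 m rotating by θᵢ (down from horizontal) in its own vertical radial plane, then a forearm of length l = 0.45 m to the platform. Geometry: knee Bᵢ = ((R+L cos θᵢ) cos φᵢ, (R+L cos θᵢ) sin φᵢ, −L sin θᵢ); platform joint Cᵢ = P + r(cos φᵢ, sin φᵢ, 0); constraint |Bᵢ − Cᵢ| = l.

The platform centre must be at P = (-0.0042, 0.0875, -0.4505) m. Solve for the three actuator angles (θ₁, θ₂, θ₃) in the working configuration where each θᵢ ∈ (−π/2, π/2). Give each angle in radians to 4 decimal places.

θ₁ = 0.7852, θ₂ = 0.3491, θ₃ = 1.1341

arm 1 (φ=0.0°): x'=-0.0042, y'=0.0875
  A=0.1542, B=-0.4505, C=(l²−L²−A²−y'²−z²)/(2L)=-0.2094
  θ1 = atan2(B,A) + arccos(C/0.4762) = 0.7852
rotate P by −φ2: (0.0779, -0.0401, -0.4505)
  A cos θ + B sin θ = C:  0.0721·cos θ + -0.4505·sin θ = -0.0863
  γ=atan2(-0.4505,0.0721)=-1.4120;  ψ=arccos(-0.1892)=1.7611;  θ2=γ+ψ≈0.3491
φ3=240.0° → target in arm frame (-0.0737, -0.0474)
  A cos θ + B sin θ = C:  0.2237·cos θ + -0.4505·sin θ = -0.3136
  √(A²+B²)=0.5030;  θ3 = -1.1099+2.2441 ≈ 1.1341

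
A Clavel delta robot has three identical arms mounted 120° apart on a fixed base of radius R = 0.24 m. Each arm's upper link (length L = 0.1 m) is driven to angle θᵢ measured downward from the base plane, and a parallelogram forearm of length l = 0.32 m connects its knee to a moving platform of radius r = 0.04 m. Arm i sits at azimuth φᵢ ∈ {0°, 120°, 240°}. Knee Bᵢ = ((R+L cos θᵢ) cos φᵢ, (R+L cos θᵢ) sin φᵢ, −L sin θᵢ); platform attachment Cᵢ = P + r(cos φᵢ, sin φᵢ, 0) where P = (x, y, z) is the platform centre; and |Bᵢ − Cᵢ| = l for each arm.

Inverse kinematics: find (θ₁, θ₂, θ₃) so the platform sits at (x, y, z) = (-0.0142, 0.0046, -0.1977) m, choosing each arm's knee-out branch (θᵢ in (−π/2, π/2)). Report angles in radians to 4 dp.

θ₁ = 0.6980, θ₂ = 0.4365, θ₃ = 0.5235

rotate P by −φ1: (-0.0142, 0.0046, -0.1977)
  e−x'=0.2142;  (l²−L²−(e−x')²−y'²−z²)/2L = 0.0371
  γ=atan2(-0.1977,0.2142)=-0.7454;  ψ=arccos(0.1271)=1.4433;  θ1=γ+ψ≈0.6980
arm 2 (φ=120.0°): x'=0.0111, y'=0.0100
  A=0.1889, B=-0.1977, C=(l²−L²−A²−y'²−z²)/(2L)=0.0876
  γ=atan2(-0.1977,0.1889)=-0.8081;  ψ=arccos(0.3205)=1.2446;  θ2=γ+ψ≈0.4365
arm 3 (φ=240.0°): x'=0.0031, y'=-0.0146
  A=0.1969, B=-0.1977, C=(l²−L²−A²−y'²−z²)/(2L)=0.0717
  γ=atan2(-0.1977,0.1969)=-0.7875;  ψ=arccos(0.2569)=1.3109;  θ3=γ+ψ≈0.5235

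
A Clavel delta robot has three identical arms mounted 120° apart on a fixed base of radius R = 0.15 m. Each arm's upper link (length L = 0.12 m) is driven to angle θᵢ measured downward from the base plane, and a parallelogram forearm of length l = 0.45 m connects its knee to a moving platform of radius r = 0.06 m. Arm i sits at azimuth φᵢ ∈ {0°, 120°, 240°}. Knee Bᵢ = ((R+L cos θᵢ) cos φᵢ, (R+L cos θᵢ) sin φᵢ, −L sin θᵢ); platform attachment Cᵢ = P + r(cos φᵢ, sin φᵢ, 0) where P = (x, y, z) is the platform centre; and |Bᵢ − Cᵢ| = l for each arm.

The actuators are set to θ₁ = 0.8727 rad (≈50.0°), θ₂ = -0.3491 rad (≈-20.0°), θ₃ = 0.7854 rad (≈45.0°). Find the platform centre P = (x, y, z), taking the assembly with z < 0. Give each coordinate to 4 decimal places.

(-0.1095, 0.1603, -0.4086)

arm 1 at φ=0.0°: (R−r)+L cos θ1 = 0.1671;  centre 1 = (0.1671, 0.0000, -0.0919)
φ2=120.0°: virtual centre (-0.1014, 0.1756, 0.0410), radius l
centre 3 = (0.1749·cos240.0°, 0.1749·sin240.0°, -0.0849) = (-0.0874, -0.1514, -0.0849)
subtract pairs → two planes through P
linear system: -0.5370x+0.3512y = 0.0064−0.2659z; -0.5091x+-0.3029y = 0.0014−0.0142z
Cramer: x(z) = -0.0071+0.2504z;  y(z) = 0.0074-0.3743z
sphere 1 gives Az²+Bz+C=0 with A=1.2028, B=0.0911, C=-0.1636;  B²−4AC=0.7956;  roots -0.4086, 0.3329;  negative root z = -0.4086
x = -0.1095, y = 0.1603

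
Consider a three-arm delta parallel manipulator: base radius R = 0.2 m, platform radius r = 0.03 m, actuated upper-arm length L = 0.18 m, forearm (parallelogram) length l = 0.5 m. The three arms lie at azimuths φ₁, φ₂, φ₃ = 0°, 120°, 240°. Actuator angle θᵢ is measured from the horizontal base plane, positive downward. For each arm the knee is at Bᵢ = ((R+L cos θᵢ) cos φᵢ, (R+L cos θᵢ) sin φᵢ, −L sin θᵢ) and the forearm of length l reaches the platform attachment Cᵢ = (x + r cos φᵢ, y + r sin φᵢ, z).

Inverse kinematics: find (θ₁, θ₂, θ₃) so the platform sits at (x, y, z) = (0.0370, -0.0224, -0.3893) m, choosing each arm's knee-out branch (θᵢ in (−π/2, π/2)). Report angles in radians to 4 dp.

arm 1 (φ=0.0°): x'=0.0370, y'=-0.0224
  A cos θ + B sin θ = C:  0.1330·cos θ + -0.3893·sin θ = 0.1329
  √(A²+B²)=0.4114;  θ1 = -1.2416+1.2418 ≈ 0.0002
rotate P by −φ2: (-0.0379, -0.0208, -0.3893)
  A=0.2079, B=-0.3893, C=(l²−L²−A²−y'²−z²)/(2L)=0.0622
  θ2 = atan2(B,A) + arccos(C/0.4413) = 0.3491
φ3=240.0° → target in arm frame (0.0009, 0.0432)
  A=0.1691, B=-0.3893, C=(l²−L²−A²−y'²−z²)/(2L)=0.0988
  θ3 = atan2(B,A) + arccos(C/0.4244) = 0.1748

θ₁ = 0.0002, θ₂ = 0.3491, θ₃ = 0.1748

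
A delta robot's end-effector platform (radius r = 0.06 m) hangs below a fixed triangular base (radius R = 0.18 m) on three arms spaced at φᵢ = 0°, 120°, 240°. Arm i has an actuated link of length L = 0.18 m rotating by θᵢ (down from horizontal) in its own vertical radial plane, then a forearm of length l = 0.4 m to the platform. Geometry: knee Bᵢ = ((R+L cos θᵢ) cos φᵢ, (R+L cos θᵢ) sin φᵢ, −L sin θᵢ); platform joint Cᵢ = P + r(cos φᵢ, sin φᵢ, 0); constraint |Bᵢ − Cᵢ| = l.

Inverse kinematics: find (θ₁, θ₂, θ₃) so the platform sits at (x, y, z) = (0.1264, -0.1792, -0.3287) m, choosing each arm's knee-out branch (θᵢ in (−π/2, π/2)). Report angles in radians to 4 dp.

θ₁ = 0.0872, θ₂ = 1.3960, θ₃ = 0.2615

arm 1 (φ=0.0°): x'=0.1264, y'=-0.1792
  e−x'=-0.0064;  (l²−L²−(e−x')²−y'²−z²)/2L = -0.0350
  √(A²+B²)=0.3288;  θ1 = -1.5903+1.6774 ≈ 0.0872
rotate P by −φ2: (-0.2184, -0.0199, -0.3287)
  A cos θ + B sin θ = C:  0.3384·cos θ + -0.3287·sin θ = -0.2649
  θ2 = atan2(B,A) + arccos(C/0.4718) = 1.3960
rotate P by −φ3: (0.0920, 0.1991, -0.3287)
  e−x'=0.0280;  (l²−L²−(e−x')²−y'²−z²)/2L = -0.0579
  γ=atan2(-0.3287,0.0280)=-1.4858;  ψ=arccos(-0.1756)=1.7473;  θ3=γ+ψ≈0.2615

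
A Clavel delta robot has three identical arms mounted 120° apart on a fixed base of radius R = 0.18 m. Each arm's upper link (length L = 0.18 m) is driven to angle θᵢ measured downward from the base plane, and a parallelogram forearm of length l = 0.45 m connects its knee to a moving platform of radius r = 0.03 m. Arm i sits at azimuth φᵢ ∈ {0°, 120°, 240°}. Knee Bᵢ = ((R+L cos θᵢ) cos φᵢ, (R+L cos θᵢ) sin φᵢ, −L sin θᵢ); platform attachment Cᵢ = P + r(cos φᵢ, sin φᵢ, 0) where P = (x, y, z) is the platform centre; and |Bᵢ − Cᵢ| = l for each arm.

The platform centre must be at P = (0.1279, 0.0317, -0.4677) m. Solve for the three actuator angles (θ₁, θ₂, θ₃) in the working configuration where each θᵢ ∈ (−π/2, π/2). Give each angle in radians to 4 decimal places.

θ₁ = 0.3492, θ₂ = 0.9602, θ₃ = 1.1349

arm 1 (φ=0.0°): x'=0.1279, y'=0.0317
  e−x'=0.0221;  (l²−L²−(e−x')²−y'²−z²)/2L = -0.1393
  γ=atan2(-0.4677,0.0221)=-1.5236;  ψ=arccos(-0.2974)=1.8728;  θ1=γ+ψ≈0.3492
arm 2 (φ=120.0°): x'=-0.0365, y'=-0.1266
  e−x'=0.1865;  (l²−L²−(e−x')²−y'²−z²)/2L = -0.2763
  θ2 = atan2(B,A) + arccos(C/0.5035) = 0.9602
arm 3 (φ=240.0°): x'=-0.0914, y'=0.0949
  A=0.2414, B=-0.4677, C=(l²−L²−A²−y'²−z²)/(2L)=-0.3220
  √(A²+B²)=0.5263;  θ3 = -1.0943+2.2292 ≈ 1.1349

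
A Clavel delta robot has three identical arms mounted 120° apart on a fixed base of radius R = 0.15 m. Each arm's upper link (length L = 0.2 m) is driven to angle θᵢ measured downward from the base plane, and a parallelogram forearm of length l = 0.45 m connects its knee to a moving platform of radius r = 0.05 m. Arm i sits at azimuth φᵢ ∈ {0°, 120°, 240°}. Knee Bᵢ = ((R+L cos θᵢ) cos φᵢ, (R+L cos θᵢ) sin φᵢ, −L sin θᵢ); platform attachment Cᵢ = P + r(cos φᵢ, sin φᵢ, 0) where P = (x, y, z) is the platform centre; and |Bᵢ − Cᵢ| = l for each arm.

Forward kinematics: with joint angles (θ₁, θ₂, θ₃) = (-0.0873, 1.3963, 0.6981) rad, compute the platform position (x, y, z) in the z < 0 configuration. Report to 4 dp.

(0.2280, -0.1566, -0.3984)

arm 1 at φ=0.0°: (R−r)+L cos θ1 = 0.2992;  O1 = (0.2992, 0.0000, 0.0174)
O2 = (0.1347·cos120.0°, 0.1347·sin120.0°, -0.1970) = (-0.0674, 0.1167, -0.1970)
O3 = (0.2532·cos240.0°, 0.2532·sin240.0°, -0.1286) = (-0.1266, -0.2193, -0.1286)
|O₂|²−|O₁|² = -0.0329;  |O₃|²−|O₁|² = -0.0092
[-0.7332 0.2333 -0.4288]·P = -0.0329;  [-0.8517 -0.4386 -0.2920]·P = -0.0092
Cramer: x(z) = 0.0319-0.4924z;  y(z) = -0.0409+0.2905z
into |P−O₁|² = l²: 1.3268z² + 0.2047z + -0.1290 = 0;  Δ = 0.7267;  z = -0.3984 or 0.2441 → z<0 root = -0.3984
x = 0.2280, y = -0.1566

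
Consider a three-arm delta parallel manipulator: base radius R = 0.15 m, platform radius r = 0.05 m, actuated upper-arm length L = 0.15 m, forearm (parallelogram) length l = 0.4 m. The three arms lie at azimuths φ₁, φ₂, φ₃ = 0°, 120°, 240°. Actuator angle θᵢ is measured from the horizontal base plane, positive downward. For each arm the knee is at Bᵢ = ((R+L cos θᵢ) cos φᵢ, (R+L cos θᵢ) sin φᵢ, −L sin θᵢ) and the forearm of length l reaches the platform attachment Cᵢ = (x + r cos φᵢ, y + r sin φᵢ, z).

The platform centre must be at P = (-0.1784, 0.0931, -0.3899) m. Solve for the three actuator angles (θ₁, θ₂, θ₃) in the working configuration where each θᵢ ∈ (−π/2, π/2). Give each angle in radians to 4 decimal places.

arm 1 (φ=0.0°): x'=-0.1784, y'=0.0931
  A cos θ + B sin θ = C:  0.2784·cos θ + -0.3899·sin θ = -0.3357
  γ=atan2(-0.3899,0.2784)=-0.9507;  ψ=arccos(-0.7006)=2.3470;  θ1=γ+ψ≈1.3963
φ2=120.0° → target in arm frame (0.1698, 0.1079)
  A cos θ + B sin θ = C:  -0.0698·cos θ + -0.3899·sin θ = -0.1035
  √(A²+B²)=0.3961;  θ2 = -1.7480+1.8352 ≈ 0.0872
arm 3 (φ=240.0°): x'=0.0086, y'=-0.2010
  A cos θ + B sin θ = C:  0.0914·cos θ + -0.3899·sin θ = -0.2110
  √(A²+B²)=0.4005;  θ3 = -1.3405+2.1257 ≈ 0.7853

θ₁ = 1.3963, θ₂ = 0.0872, θ₃ = 0.7853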